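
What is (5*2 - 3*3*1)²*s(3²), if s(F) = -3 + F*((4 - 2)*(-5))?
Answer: -93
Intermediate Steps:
s(F) = -3 - 10*F (s(F) = -3 + F*(2*(-5)) = -3 + F*(-10) = -3 - 10*F)
(5*2 - 3*3*1)²*s(3²) = (5*2 - 3*3*1)²*(-3 - 10*3²) = (10 - 9*1)²*(-3 - 10*9) = (10 - 9)²*(-3 - 90) = 1²*(-93) = 1*(-93) = -93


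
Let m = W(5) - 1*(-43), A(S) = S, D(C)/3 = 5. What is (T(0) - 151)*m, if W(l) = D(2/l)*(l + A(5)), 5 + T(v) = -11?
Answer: -32231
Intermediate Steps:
D(C) = 15 (D(C) = 3*5 = 15)
T(v) = -16 (T(v) = -5 - 11 = -16)
W(l) = 75 + 15*l (W(l) = 15*(l + 5) = 15*(5 + l) = 75 + 15*l)
m = 193 (m = (75 + 15*5) - 1*(-43) = (75 + 75) + 43 = 150 + 43 = 193)
(T(0) - 151)*m = (-16 - 151)*193 = -167*193 = -32231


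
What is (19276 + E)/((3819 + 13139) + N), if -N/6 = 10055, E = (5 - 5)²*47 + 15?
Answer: -19291/43372 ≈ -0.44478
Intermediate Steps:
E = 15 (E = 0²*47 + 15 = 0*47 + 15 = 0 + 15 = 15)
N = -60330 (N = -6*10055 = -60330)
(19276 + E)/((3819 + 13139) + N) = (19276 + 15)/((3819 + 13139) - 60330) = 19291/(16958 - 60330) = 19291/(-43372) = 19291*(-1/43372) = -19291/43372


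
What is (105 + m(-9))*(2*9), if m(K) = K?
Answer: 1728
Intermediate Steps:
(105 + m(-9))*(2*9) = (105 - 9)*(2*9) = 96*18 = 1728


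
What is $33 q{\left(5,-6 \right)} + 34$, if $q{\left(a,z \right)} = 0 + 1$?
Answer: $67$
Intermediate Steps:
$q{\left(a,z \right)} = 1$
$33 q{\left(5,-6 \right)} + 34 = 33 \cdot 1 + 34 = 33 + 34 = 67$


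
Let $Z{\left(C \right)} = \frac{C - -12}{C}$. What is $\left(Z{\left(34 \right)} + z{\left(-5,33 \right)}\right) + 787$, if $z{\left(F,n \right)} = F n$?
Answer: $\frac{10597}{17} \approx 623.35$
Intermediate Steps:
$Z{\left(C \right)} = \frac{12 + C}{C}$ ($Z{\left(C \right)} = \frac{C + 12}{C} = \frac{12 + C}{C}$)
$\left(Z{\left(34 \right)} + z{\left(-5,33 \right)}\right) + 787 = \left(\frac{12 + 34}{34} - 165\right) + 787 = \left(\frac{1}{34} \cdot 46 - 165\right) + 787 = \left(\frac{23}{17} - 165\right) + 787 = - \frac{2782}{17} + 787 = \frac{10597}{17}$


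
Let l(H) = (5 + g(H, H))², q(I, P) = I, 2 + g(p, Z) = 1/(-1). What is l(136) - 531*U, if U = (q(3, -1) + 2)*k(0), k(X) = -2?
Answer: 5314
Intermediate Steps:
g(p, Z) = -3 (g(p, Z) = -2 + 1/(-1) = -2 - 1 = -3)
l(H) = 4 (l(H) = (5 - 3)² = 2² = 4)
U = -10 (U = (3 + 2)*(-2) = 5*(-2) = -10)
l(136) - 531*U = 4 - 531*(-10) = 4 + 5310 = 5314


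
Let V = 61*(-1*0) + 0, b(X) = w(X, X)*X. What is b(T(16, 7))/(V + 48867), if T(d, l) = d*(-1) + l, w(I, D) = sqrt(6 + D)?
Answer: -3*I*sqrt(3)/16289 ≈ -0.000319*I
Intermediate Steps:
T(d, l) = l - d (T(d, l) = -d + l = l - d)
b(X) = X*sqrt(6 + X) (b(X) = sqrt(6 + X)*X = X*sqrt(6 + X))
V = 0 (V = 61*0 + 0 = 0 + 0 = 0)
b(T(16, 7))/(V + 48867) = ((7 - 1*16)*sqrt(6 + (7 - 1*16)))/(0 + 48867) = ((7 - 16)*sqrt(6 + (7 - 16)))/48867 = -9*sqrt(6 - 9)*(1/48867) = -9*I*sqrt(3)*(1/48867) = -3*I*sqrt(3)/16289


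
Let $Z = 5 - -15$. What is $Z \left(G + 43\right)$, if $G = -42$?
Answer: $20$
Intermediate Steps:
$Z = 20$ ($Z = 5 + 15 = 20$)
$Z \left(G + 43\right) = 20 \left(-42 + 43\right) = 20 \cdot 1 = 20$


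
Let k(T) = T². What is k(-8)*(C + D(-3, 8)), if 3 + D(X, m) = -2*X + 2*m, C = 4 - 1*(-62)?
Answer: 5440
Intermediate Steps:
C = 66 (C = 4 + 62 = 66)
D(X, m) = -3 - 2*X + 2*m (D(X, m) = -3 + (-2*X + 2*m) = -3 - 2*X + 2*m)
k(-8)*(C + D(-3, 8)) = (-8)²*(66 + (-3 - 2*(-3) + 2*8)) = 64*(66 + (-3 + 6 + 16)) = 64*(66 + 19) = 64*85 = 5440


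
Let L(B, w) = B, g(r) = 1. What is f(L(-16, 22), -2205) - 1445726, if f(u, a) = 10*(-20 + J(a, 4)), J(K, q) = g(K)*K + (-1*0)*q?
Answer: -1467976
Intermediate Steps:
J(K, q) = K (J(K, q) = 1*K + (-1*0)*q = K + 0*q = K + 0 = K)
f(u, a) = -200 + 10*a (f(u, a) = 10*(-20 + a) = -200 + 10*a)
f(L(-16, 22), -2205) - 1445726 = (-200 + 10*(-2205)) - 1445726 = (-200 - 22050) - 1445726 = -22250 - 1445726 = -1467976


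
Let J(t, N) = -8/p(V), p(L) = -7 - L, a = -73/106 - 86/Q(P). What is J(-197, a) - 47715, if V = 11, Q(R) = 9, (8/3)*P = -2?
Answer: -429431/9 ≈ -47715.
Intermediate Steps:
P = -¾ (P = (3/8)*(-2) = -¾ ≈ -0.75000)
a = -9773/954 (a = -73/106 - 86/9 = -9773/954 ≈ -10.244)
J(t, N) = 4/9 (J(t, N) = -8/(-7 - 1*11) = -8/(-7 - 11) = -8/(-18) = -8*(-1/18) = 4/9)
J(-197, a) - 47715 = 4/9 - 47715 = -429431/9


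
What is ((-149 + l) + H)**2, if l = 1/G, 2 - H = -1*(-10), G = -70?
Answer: 120802081/4900 ≈ 24654.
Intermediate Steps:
H = -8 (H = 2 - (-1)*(-10) = 2 - 1*10 = 2 - 10 = -8)
l = -1/70 (l = 1/(-70) = -1/70 ≈ -0.014286)
((-149 + l) + H)**2 = ((-149 - 1/70) - 8)**2 = (-10431/70 - 8)**2 = (-10991/70)**2 = 120802081/4900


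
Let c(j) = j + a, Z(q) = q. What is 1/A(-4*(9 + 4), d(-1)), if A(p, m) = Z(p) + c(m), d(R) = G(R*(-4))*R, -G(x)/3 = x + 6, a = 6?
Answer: -1/16 ≈ -0.062500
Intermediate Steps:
c(j) = 6 + j (c(j) = j + 6 = 6 + j)
G(x) = -18 - 3*x (G(x) = -3*(x + 6) = -3*(6 + x) = -18 - 3*x)
d(R) = R*(-18 + 12*R) (d(R) = (-18 - 3*R*(-4))*R = (-18 - (-12)*R)*R = (-18 + 12*R)*R = R*(-18 + 12*R))
A(p, m) = 6 + m + p (A(p, m) = p + (6 + m) = 6 + m + p)
1/A(-4*(9 + 4), d(-1)) = 1/(6 + 6*(-1)*(-3 + 2*(-1)) - 4*(9 + 4)) = 1/(6 + 6*(-1)*(-3 - 2) - 4*13) = 1/(6 + 6*(-1)*(-5) - 52) = 1/(6 + 30 - 52) = 1/(-16) = -1/16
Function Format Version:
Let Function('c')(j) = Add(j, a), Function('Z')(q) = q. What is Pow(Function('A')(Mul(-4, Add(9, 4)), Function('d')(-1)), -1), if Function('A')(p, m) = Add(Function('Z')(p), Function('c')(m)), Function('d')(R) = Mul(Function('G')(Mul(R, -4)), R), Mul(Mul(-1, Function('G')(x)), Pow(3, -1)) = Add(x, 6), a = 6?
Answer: Rational(-1, 16) ≈ -0.062500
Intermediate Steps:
Function('c')(j) = Add(6, j) (Function('c')(j) = Add(j, 6) = Add(6, j))
Function('G')(x) = Add(-18, Mul(-3, x)) (Function('G')(x) = Mul(-3, Add(x, 6)) = Mul(-3, Add(6, x)) = Add(-18, Mul(-3, x)))
Function('d')(R) = Mul(R, Add(-18, Mul(12, R))) (Function('d')(R) = Mul(Add(-18, Mul(-3, Mul(R, -4))), R) = Mul(Add(-18, Mul(-3, Mul(-4, R))), R) = Mul(Add(-18, Mul(12, R)), R) = Mul(R, Add(-18, Mul(12, R))))
Function('A')(p, m) = Add(6, m, p) (Function('A')(p, m) = Add(p, Add(6, m)) = Add(6, m, p))
Pow(Function('A')(Mul(-4, Add(9, 4)), Function('d')(-1)), -1) = Pow(Add(6, Mul(6, -1, Add(-3, Mul(2, -1))), Mul(-4, Add(9, 4))), -1) = Pow(Add(6, Mul(6, -1, Add(-3, -2)), Mul(-4, 13)), -1) = Pow(Add(6, Mul(6, -1, -5), -52), -1) = Pow(Add(6, 30, -52), -1) = Pow(-16, -1) = Rational(-1, 16)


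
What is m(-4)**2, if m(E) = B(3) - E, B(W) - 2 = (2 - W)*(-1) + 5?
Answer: 144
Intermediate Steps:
B(W) = 5 + W (B(W) = 2 + ((2 - W)*(-1) + 5) = 2 + ((-2 + W) + 5) = 2 + (3 + W) = 5 + W)
m(E) = 8 - E (m(E) = (5 + 3) - E = 8 - E)
m(-4)**2 = (8 - 1*(-4))**2 = (8 + 4)**2 = 12**2 = 144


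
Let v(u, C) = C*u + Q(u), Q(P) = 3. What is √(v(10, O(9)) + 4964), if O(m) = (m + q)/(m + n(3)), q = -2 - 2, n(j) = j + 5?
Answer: √1436313/17 ≈ 70.498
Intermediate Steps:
n(j) = 5 + j
q = -4
O(m) = (-4 + m)/(8 + m) (O(m) = (m - 4)/(m + (5 + 3)) = (-4 + m)/(m + 8) = (-4 + m)/(8 + m))
v(u, C) = 3 + C*u (v(u, C) = C*u + 3 = 3 + C*u)
√(v(10, O(9)) + 4964) = √((3 + ((-4 + 9)/(8 + 9))*10) + 4964) = √((3 + (5/17)*10) + 4964) = √((3 + 50/17) + 4964) = √(101/17 + 4964) = √(84489/17) = √1436313/17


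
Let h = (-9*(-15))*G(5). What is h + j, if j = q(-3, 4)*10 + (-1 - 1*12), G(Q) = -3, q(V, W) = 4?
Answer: -378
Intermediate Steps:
j = 27 (j = 4*10 + (-1 - 1*12) = 40 + (-1 - 12) = 40 - 13 = 27)
h = -405 (h = -9*(-15)*(-3) = 135*(-3) = -405)
h + j = -405 + 27 = -378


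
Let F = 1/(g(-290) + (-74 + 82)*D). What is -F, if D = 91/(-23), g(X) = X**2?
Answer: -23/1933572 ≈ -1.1895e-5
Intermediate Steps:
D = -91/23 (D = 91*(-1/23) = -91/23 ≈ -3.9565)
F = 23/1933572 (F = 1/((-290)**2 + (-74 + 82)*(-91/23)) = 1/(84100 + 8*(-91/23)) = 1/(84100 - 728/23) = 1/(1933572/23) = 23/1933572 ≈ 1.1895e-5)
-F = -1*23/1933572 = -23/1933572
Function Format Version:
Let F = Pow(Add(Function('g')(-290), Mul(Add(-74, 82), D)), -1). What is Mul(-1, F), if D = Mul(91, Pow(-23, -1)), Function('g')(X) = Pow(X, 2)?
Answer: Rational(-23, 1933572) ≈ -1.1895e-5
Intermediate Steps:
D = Rational(-91, 23) (D = Mul(91, Rational(-1, 23)) = Rational(-91, 23) ≈ -3.9565)
F = Rational(23, 1933572) (F = Pow(Add(Pow(-290, 2), Mul(Add(-74, 82), Rational(-91, 23))), -1) = Pow(Add(84100, Mul(8, Rational(-91, 23))), -1) = Pow(Add(84100, Rational(-728, 23)), -1) = Pow(Rational(1933572, 23), -1) = Rational(23, 1933572) ≈ 1.1895e-5)
Mul(-1, F) = Mul(-1, Rational(23, 1933572)) = Rational(-23, 1933572)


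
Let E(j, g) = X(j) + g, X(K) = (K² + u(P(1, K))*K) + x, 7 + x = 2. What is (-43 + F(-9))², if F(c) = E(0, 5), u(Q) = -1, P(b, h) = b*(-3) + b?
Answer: 1849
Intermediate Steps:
P(b, h) = -2*b (P(b, h) = -3*b + b = -2*b)
x = -5 (x = -7 + 2 = -5)
X(K) = -5 + K² - K (X(K) = (K² - K) - 5 = -5 + K² - K)
E(j, g) = -5 + g + j² - j (E(j, g) = (-5 + j² - j) + g = -5 + g + j² - j)
F(c) = 0 (F(c) = -5 + 5 + 0² - 1*0 = -5 + 5 + 0 + 0 = 0)
(-43 + F(-9))² = (-43 + 0)² = (-43)² = 1849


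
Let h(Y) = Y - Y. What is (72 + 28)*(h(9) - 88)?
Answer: -8800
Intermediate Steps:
h(Y) = 0
(72 + 28)*(h(9) - 88) = (72 + 28)*(0 - 88) = 100*(-88) = -8800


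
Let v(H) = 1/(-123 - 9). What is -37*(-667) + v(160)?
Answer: 3257627/132 ≈ 24679.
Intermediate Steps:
v(H) = -1/132 (v(H) = 1/(-132) = -1/132)
-37*(-667) + v(160) = -37*(-667) - 1/132 = 24679 - 1/132 = 3257627/132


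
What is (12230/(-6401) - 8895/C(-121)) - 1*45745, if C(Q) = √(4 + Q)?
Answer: -292825975/6401 + 2965*I*√13/13 ≈ -45747.0 + 822.34*I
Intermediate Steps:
(12230/(-6401) - 8895/C(-121)) - 1*45745 = (12230/(-6401) - 8895/√(4 - 121)) - 1*45745 = (12230*(-1/6401) - 8895*(-I*√13/39)) - 45745 = (-12230/6401 - 8895*(-I*√13/39)) - 45745 = (-12230/6401 - (-2965)*I*√13/13) - 45745 = (-12230/6401 + 2965*I*√13/13) - 45745 = -292825975/6401 + 2965*I*√13/13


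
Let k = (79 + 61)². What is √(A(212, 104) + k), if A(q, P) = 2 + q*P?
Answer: 35*√34 ≈ 204.08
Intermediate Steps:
A(q, P) = 2 + P*q
k = 19600 (k = 140² = 19600)
√(A(212, 104) + k) = √((2 + 104*212) + 19600) = √((2 + 22048) + 19600) = √(22050 + 19600) = √41650 = 35*√34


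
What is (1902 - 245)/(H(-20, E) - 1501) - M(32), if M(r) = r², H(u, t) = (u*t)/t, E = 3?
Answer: -1559161/1521 ≈ -1025.1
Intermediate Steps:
H(u, t) = u (H(u, t) = (t*u)/t = u)
(1902 - 245)/(H(-20, E) - 1501) - M(32) = (1902 - 245)/(-20 - 1501) - 1*32² = 1657/(-1521) - 1*1024 = 1657*(-1/1521) - 1024 = -1657/1521 - 1024 = -1559161/1521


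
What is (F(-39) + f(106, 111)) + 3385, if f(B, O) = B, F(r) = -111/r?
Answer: 45420/13 ≈ 3493.8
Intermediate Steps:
(F(-39) + f(106, 111)) + 3385 = (-111/(-39) + 106) + 3385 = (-111*(-1/39) + 106) + 3385 = (37/13 + 106) + 3385 = 1415/13 + 3385 = 45420/13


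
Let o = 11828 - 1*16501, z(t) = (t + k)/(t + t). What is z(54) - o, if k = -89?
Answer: 504649/108 ≈ 4672.7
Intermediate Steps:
z(t) = (-89 + t)/(2*t) (z(t) = (t - 89)/(t + t) = (-89 + t)/((2*t)) = (-89 + t)*(1/(2*t)) = (-89 + t)/(2*t))
o = -4673 (o = 11828 - 16501 = -4673)
z(54) - o = (½)*(-89 + 54)/54 - 1*(-4673) = (½)*(1/54)*(-35) + 4673 = -35/108 + 4673 = 504649/108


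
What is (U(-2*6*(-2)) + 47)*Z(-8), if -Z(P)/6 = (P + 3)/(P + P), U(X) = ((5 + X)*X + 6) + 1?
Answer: -5625/4 ≈ -1406.3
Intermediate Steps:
U(X) = 7 + X*(5 + X) (U(X) = (X*(5 + X) + 6) + 1 = (6 + X*(5 + X)) + 1 = 7 + X*(5 + X))
Z(P) = -3*(3 + P)/P (Z(P) = -6*(P + 3)/(P + P) = -6*(3 + P)/(2*P) = -6*(3 + P)*1/(2*P) = -3*(3 + P)/P)
(U(-2*6*(-2)) + 47)*Z(-8) = ((7 + (-2*6*(-2))**2 + 5*(-2*6*(-2))) + 47)*(-3 - 9/(-8)) = ((7 + (-12*(-2))**2 + 5*(-12*(-2))) + 47)*(-3 - 9*(-1/8)) = ((7 + 24**2 + 5*24) + 47)*(-3 + 9/8) = ((7 + 576 + 120) + 47)*(-15/8) = (703 + 47)*(-15/8) = 750*(-15/8) = -5625/4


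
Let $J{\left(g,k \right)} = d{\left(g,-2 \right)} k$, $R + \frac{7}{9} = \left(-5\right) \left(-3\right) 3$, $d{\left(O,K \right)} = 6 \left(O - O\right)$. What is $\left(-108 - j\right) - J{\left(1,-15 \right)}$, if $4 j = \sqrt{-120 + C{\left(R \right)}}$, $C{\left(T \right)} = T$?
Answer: $-108 - \frac{i \sqrt{682}}{12} \approx -108.0 - 2.1763 i$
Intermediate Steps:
$d{\left(O,K \right)} = 0$ ($d{\left(O,K \right)} = 6 \cdot 0 = 0$)
$R = \frac{398}{9}$ ($R = - \frac{7}{9} + \left(-5\right) \left(-3\right) 3 = - \frac{7}{9} + 15 \cdot 3 = - \frac{7}{9} + 45 = \frac{398}{9} \approx 44.222$)
$J{\left(g,k \right)} = 0$ ($J{\left(g,k \right)} = 0 k = 0$)
$j = \frac{i \sqrt{682}}{12}$ ($j = \frac{\sqrt{-120 + \frac{398}{9}}}{4} = \frac{\sqrt{- \frac{682}{9}}}{4} = \frac{\frac{1}{3} i \sqrt{682}}{4} = \frac{i \sqrt{682}}{12} \approx 2.1763 i$)
$\left(-108 - j\right) - J{\left(1,-15 \right)} = \left(-108 - \frac{i \sqrt{682}}{12}\right) - 0 = \left(-108 - \frac{i \sqrt{682}}{12}\right) + 0 = -108 - \frac{i \sqrt{682}}{12}$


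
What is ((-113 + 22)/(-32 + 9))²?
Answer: 8281/529 ≈ 15.654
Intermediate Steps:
((-113 + 22)/(-32 + 9))² = (-91/(-23))² = (-91*(-1/23))² = (91/23)² = 8281/529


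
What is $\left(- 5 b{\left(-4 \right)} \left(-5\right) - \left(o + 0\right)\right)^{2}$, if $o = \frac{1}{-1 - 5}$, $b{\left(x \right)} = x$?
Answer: $\frac{358801}{36} \approx 9966.7$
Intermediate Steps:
$o = - \frac{1}{6}$ ($o = \frac{1}{-6} = - \frac{1}{6} \approx -0.16667$)
$\left(- 5 b{\left(-4 \right)} \left(-5\right) - \left(o + 0\right)\right)^{2} = \left(\left(-5\right) \left(-4\right) \left(-5\right) - \left(- \frac{1}{6} + 0\right)\right)^{2} = \left(20 \left(-5\right) - - \frac{1}{6}\right)^{2} = \left(-100 + \frac{1}{6}\right)^{2} = \left(- \frac{599}{6}\right)^{2} = \frac{358801}{36}$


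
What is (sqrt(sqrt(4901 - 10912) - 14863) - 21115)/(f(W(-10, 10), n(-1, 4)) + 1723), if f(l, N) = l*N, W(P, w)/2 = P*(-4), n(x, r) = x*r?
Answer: -21115/1403 + sqrt(-14863 + I*sqrt(6011))/1403 ≈ -15.05 + 0.086895*I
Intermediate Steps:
n(x, r) = r*x
W(P, w) = -8*P (W(P, w) = 2*(P*(-4)) = 2*(-4*P) = -8*P)
f(l, N) = N*l
(sqrt(sqrt(4901 - 10912) - 14863) - 21115)/(f(W(-10, 10), n(-1, 4)) + 1723) = (sqrt(sqrt(4901 - 10912) - 14863) - 21115)/((4*(-1))*(-8*(-10)) + 1723) = (sqrt(sqrt(-6011) - 14863) - 21115)/(-4*80 + 1723) = (sqrt(I*sqrt(6011) - 14863) - 21115)/(-320 + 1723) = (sqrt(-14863 + I*sqrt(6011)) - 21115)/1403 = (-21115 + sqrt(-14863 + I*sqrt(6011)))*(1/1403) = -21115/1403 + sqrt(-14863 + I*sqrt(6011))/1403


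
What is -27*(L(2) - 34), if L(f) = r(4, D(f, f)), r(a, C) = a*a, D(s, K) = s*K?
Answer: 486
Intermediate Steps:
D(s, K) = K*s
r(a, C) = a²
L(f) = 16 (L(f) = 4² = 16)
-27*(L(2) - 34) = -27*(16 - 34) = -27*(-18) = 486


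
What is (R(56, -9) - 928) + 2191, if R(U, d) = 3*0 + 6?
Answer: 1269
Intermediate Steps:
R(U, d) = 6 (R(U, d) = 0 + 6 = 6)
(R(56, -9) - 928) + 2191 = (6 - 928) + 2191 = -922 + 2191 = 1269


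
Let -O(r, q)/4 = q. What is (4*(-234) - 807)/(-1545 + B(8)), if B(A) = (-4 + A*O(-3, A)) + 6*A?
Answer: 249/251 ≈ 0.99203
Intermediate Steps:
O(r, q) = -4*q
B(A) = -4 - 4*A² + 6*A (B(A) = (-4 + A*(-4*A)) + 6*A = (-4 - 4*A²) + 6*A = -4 - 4*A² + 6*A)
(4*(-234) - 807)/(-1545 + B(8)) = (4*(-234) - 807)/(-1545 + (-4 - 4*8² + 6*8)) = (-936 - 807)/(-1545 + (-4 - 4*64 + 48)) = -1743/(-1545 + (-4 - 256 + 48)) = -1743/(-1545 - 212) = -1743/(-1757) = -1743*(-1/1757) = 249/251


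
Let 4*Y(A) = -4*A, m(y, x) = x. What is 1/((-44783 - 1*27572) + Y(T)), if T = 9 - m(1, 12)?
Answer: -1/72352 ≈ -1.3821e-5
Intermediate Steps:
T = -3 (T = 9 - 1*12 = 9 - 12 = -3)
Y(A) = -A (Y(A) = (-4*A)/4 = -A)
1/((-44783 - 1*27572) + Y(T)) = 1/((-44783 - 1*27572) - 1*(-3)) = 1/((-44783 - 27572) + 3) = 1/(-72355 + 3) = 1/(-72352) = -1/72352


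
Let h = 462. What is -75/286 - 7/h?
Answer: -119/429 ≈ -0.27739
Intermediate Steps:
-75/286 - 7/h = -75/286 - 7/462 = -75*1/286 - 7*1/462 = -75/286 - 1/66 = -119/429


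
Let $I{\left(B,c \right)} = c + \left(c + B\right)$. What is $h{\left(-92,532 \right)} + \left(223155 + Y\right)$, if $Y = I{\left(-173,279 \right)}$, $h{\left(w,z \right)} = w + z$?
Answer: $223980$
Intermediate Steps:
$I{\left(B,c \right)} = B + 2 c$ ($I{\left(B,c \right)} = c + \left(B + c\right) = B + 2 c$)
$Y = 385$ ($Y = -173 + 2 \cdot 279 = -173 + 558 = 385$)
$h{\left(-92,532 \right)} + \left(223155 + Y\right) = \left(-92 + 532\right) + \left(223155 + 385\right) = 440 + 223540 = 223980$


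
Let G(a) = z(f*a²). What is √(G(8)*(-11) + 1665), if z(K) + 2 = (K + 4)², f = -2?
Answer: I*√167449 ≈ 409.21*I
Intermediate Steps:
z(K) = -2 + (4 + K)² (z(K) = -2 + (K + 4)² = -2 + (4 + K)²)
G(a) = -2 + (4 - 2*a²)²
√(G(8)*(-11) + 1665) = √((-2 + 4*(-2 + 8²)²)*(-11) + 1665) = √((-2 + 4*(-2 + 64)²)*(-11) + 1665) = √((-2 + 4*62²)*(-11) + 1665) = √((-2 + 4*3844)*(-11) + 1665) = √((-2 + 15376)*(-11) + 1665) = √(15374*(-11) + 1665) = √(-169114 + 1665) = √(-167449) = I*√167449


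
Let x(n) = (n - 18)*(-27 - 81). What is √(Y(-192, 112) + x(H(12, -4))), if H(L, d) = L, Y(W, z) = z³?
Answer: 2*√351394 ≈ 1185.6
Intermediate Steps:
x(n) = 1944 - 108*n (x(n) = (-18 + n)*(-108) = 1944 - 108*n)
√(Y(-192, 112) + x(H(12, -4))) = √(112³ + (1944 - 108*12)) = √(1404928 + (1944 - 1296)) = √(1404928 + 648) = √1405576 = 2*√351394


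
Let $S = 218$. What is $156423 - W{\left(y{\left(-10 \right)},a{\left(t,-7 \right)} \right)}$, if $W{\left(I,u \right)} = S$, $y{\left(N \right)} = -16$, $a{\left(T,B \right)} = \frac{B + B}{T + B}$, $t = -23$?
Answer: $156205$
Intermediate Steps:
$a{\left(T,B \right)} = \frac{2 B}{B + T}$
$W{\left(I,u \right)} = 218$
$156423 - W{\left(y{\left(-10 \right)},a{\left(t,-7 \right)} \right)} = 156423 - 218 = 156205$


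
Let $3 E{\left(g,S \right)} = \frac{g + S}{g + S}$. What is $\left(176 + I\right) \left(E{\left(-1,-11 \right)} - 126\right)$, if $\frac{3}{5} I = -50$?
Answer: $- \frac{104806}{9} \approx -11645.0$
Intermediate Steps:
$I = - \frac{250}{3}$ ($I = \frac{5}{3} \left(-50\right) = - \frac{250}{3} \approx -83.333$)
$E{\left(g,S \right)} = \frac{1}{3}$ ($E{\left(g,S \right)} = \frac{\left(g + S\right) \frac{1}{g + S}}{3} = \frac{\left(S + g\right) \frac{1}{S + g}}{3} = \frac{1}{3} \cdot 1 = \frac{1}{3}$)
$\left(176 + I\right) \left(E{\left(-1,-11 \right)} - 126\right) = \left(176 - \frac{250}{3}\right) \left(\frac{1}{3} - 126\right) = \frac{278}{3} \left(- \frac{377}{3}\right) = - \frac{104806}{9}$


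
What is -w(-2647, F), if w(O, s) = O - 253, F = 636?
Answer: 2900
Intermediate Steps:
w(O, s) = -253 + O
-w(-2647, F) = -(-253 - 2647) = -1*(-2900) = 2900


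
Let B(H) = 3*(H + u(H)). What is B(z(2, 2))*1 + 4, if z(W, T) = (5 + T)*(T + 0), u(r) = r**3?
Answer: 8278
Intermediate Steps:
z(W, T) = T*(5 + T) (z(W, T) = (5 + T)*T = T*(5 + T))
B(H) = 3*H + 3*H**3 (B(H) = 3*(H + H**3) = 3*H + 3*H**3)
B(z(2, 2))*1 + 4 = (3*(2*(5 + 2))*(1 + (2*(5 + 2))**2))*1 + 4 = (3*(2*7)*(1 + (2*7)**2))*1 + 4 = (3*14*(1 + 14**2))*1 + 4 = (3*14*(1 + 196))*1 + 4 = (3*14*197)*1 + 4 = 8274*1 + 4 = 8274 + 4 = 8278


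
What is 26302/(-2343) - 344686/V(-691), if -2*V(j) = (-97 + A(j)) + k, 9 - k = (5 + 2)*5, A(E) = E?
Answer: -74391292/86691 ≈ -858.12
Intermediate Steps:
k = -26 (k = 9 - (5 + 2)*5 = 9 - 7*5 = 9 - 1*35 = 9 - 35 = -26)
V(j) = 123/2 - j/2 (V(j) = -((-97 + j) - 26)/2 = -(-123 + j)/2 = 123/2 - j/2)
26302/(-2343) - 344686/V(-691) = 26302/(-2343) - 344686/(123/2 - ½*(-691)) = 26302*(-1/2343) - 344686/(123/2 + 691/2) = -26302/2343 - 344686/407 = -74391292/86691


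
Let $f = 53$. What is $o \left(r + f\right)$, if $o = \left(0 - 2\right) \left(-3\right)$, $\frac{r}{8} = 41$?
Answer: $2286$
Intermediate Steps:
$r = 328$ ($r = 8 \cdot 41 = 328$)
$o = 6$ ($o = \left(0 - 2\right) \left(-3\right) = \left(-2\right) \left(-3\right) = 6$)
$o \left(r + f\right) = 6 \left(328 + 53\right) = 6 \cdot 381 = 2286$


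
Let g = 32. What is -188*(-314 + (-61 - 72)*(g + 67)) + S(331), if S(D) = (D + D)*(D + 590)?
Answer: 3144130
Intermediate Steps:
S(D) = 2*D*(590 + D) (S(D) = (2*D)*(590 + D) = 2*D*(590 + D))
-188*(-314 + (-61 - 72)*(g + 67)) + S(331) = -188*(-314 + (-61 - 72)*(32 + 67)) + 2*331*(590 + 331) = -188*(-314 - 133*99) + 2*331*921 = -188*(-314 - 13167) + 609702 = -188*(-13481) + 609702 = 2534428 + 609702 = 3144130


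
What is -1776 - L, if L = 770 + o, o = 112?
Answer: -2658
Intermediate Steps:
L = 882 (L = 770 + 112 = 882)
-1776 - L = -1776 - 1*882 = -1776 - 882 = -2658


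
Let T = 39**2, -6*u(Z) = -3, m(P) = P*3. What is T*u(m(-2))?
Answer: 1521/2 ≈ 760.50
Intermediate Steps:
m(P) = 3*P
u(Z) = 1/2 (u(Z) = -1/6*(-3) = 1/2)
T = 1521
T*u(m(-2)) = 1521*(1/2) = 1521/2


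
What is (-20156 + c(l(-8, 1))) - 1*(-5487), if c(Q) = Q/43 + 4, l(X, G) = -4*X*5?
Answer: -630435/43 ≈ -14661.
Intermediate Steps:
l(X, G) = -20*X
c(Q) = 4 + Q/43 (c(Q) = Q*(1/43) + 4 = Q/43 + 4 = 4 + Q/43)
(-20156 + c(l(-8, 1))) - 1*(-5487) = (-20156 + (4 + (-20*(-8))/43)) - 1*(-5487) = (-20156 + (4 + (1/43)*160)) + 5487 = (-20156 + (4 + 160/43)) + 5487 = (-20156 + 332/43) + 5487 = -866376/43 + 5487 = -630435/43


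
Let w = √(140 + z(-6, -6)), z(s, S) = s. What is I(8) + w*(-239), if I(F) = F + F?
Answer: 16 - 239*√134 ≈ -2750.6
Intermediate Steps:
I(F) = 2*F
w = √134 (w = √(140 - 6) = √134 ≈ 11.576)
I(8) + w*(-239) = 2*8 + √134*(-239) = 16 - 239*√134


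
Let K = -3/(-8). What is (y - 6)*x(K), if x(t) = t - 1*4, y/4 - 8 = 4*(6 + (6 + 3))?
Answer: -3857/4 ≈ -964.25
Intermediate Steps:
K = 3/8 (K = -3*(-⅛) = 3/8 ≈ 0.37500)
y = 272 (y = 32 + 4*(4*(6 + (6 + 3))) = 32 + 4*(4*(6 + 9)) = 32 + 4*(4*15) = 32 + 4*60 = 32 + 240 = 272)
x(t) = -4 + t (x(t) = t - 4 = -4 + t)
(y - 6)*x(K) = (272 - 6)*(-4 + 3/8) = 266*(-29/8) = -3857/4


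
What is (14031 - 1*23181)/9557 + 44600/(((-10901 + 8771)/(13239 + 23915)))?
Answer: -1583662218830/2035641 ≈ -7.7797e+5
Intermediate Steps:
(14031 - 1*23181)/9557 + 44600/(((-10901 + 8771)/(13239 + 23915))) = (14031 - 23181)*(1/9557) + 44600/((-2130/37154)) = -9150*1/9557 + 44600/((-2130*1/37154)) = -9150/9557 + 44600/(-1065/18577) = -9150/9557 + 44600*(-18577/1065) = -9150/9557 - 165706840/213 = -1583662218830/2035641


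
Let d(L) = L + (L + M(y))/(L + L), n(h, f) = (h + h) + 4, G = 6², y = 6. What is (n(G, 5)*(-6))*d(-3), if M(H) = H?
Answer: 1596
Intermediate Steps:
G = 36
n(h, f) = 4 + 2*h (n(h, f) = 2*h + 4 = 4 + 2*h)
d(L) = L + (6 + L)/(2*L) (d(L) = L + (L + 6)/(L + L) = L + (6 + L)/((2*L)) = L + (6 + L)*(1/(2*L)) = L + (6 + L)/(2*L))
(n(G, 5)*(-6))*d(-3) = ((4 + 2*36)*(-6))*(½ - 3 + 3/(-3)) = ((4 + 72)*(-6))*(½ - 3 + 3*(-⅓)) = (76*(-6))*(½ - 3 - 1) = -456*(-7/2) = 1596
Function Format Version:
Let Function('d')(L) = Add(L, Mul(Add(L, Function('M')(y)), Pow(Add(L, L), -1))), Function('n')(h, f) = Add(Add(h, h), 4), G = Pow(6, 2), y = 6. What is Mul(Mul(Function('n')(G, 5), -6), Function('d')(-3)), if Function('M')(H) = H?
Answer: 1596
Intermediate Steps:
G = 36
Function('n')(h, f) = Add(4, Mul(2, h)) (Function('n')(h, f) = Add(Mul(2, h), 4) = Add(4, Mul(2, h)))
Function('d')(L) = Add(L, Mul(Rational(1, 2), Pow(L, -1), Add(6, L))) (Function('d')(L) = Add(L, Mul(Add(L, 6), Pow(Add(L, L), -1))) = Add(L, Mul(Add(6, L), Pow(Mul(2, L), -1))) = Add(L, Mul(Add(6, L), Mul(Rational(1, 2), Pow(L, -1)))) = Add(L, Mul(Rational(1, 2), Pow(L, -1), Add(6, L))))
Mul(Mul(Function('n')(G, 5), -6), Function('d')(-3)) = Mul(Mul(Add(4, Mul(2, 36)), -6), Add(Rational(1, 2), -3, Mul(3, Pow(-3, -1)))) = Mul(Mul(Add(4, 72), -6), Add(Rational(1, 2), -3, Mul(3, Rational(-1, 3)))) = Mul(Mul(76, -6), Add(Rational(1, 2), -3, -1)) = Mul(-456, Rational(-7, 2)) = 1596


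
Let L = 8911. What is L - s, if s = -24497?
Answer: 33408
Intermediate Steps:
L - s = 8911 - 1*(-24497) = 8911 + 24497 = 33408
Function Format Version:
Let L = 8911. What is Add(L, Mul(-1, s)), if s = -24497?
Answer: 33408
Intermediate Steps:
Add(L, Mul(-1, s)) = Add(8911, Mul(-1, -24497)) = Add(8911, 24497) = 33408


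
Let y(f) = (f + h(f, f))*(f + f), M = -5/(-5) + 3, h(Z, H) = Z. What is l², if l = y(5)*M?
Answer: 160000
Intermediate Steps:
M = 4 (M = -5*(-⅕) + 3 = 1 + 3 = 4)
y(f) = 4*f² (y(f) = (f + f)*(f + f) = (2*f)*(2*f) = 4*f²)
l = 400 (l = (4*5²)*4 = (4*25)*4 = 100*4 = 400)
l² = 400² = 160000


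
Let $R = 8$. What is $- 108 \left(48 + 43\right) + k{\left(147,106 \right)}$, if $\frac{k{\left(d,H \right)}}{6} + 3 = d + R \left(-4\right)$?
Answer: $-9156$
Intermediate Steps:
$k{\left(d,H \right)} = -210 + 6 d$ ($k{\left(d,H \right)} = -18 + 6 \left(d + 8 \left(-4\right)\right) = -18 + 6 \left(d - 32\right) = -18 + 6 \left(-32 + d\right) = -18 + \left(-192 + 6 d\right) = -210 + 6 d$)
$- 108 \left(48 + 43\right) + k{\left(147,106 \right)} = - 108 \left(48 + 43\right) + \left(-210 + 6 \cdot 147\right) = \left(-108\right) 91 + \left(-210 + 882\right) = -9828 + 672 = -9156$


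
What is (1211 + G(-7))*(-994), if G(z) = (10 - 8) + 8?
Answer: -1213674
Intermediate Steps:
G(z) = 10 (G(z) = 2 + 8 = 10)
(1211 + G(-7))*(-994) = (1211 + 10)*(-994) = 1221*(-994) = -1213674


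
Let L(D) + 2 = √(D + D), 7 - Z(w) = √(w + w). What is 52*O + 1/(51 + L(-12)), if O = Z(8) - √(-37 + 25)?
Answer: 378349/2425 - 104*I*√3 - 2*I*√6/2425 ≈ 156.02 - 180.14*I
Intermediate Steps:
Z(w) = 7 - √2*√w (Z(w) = 7 - √(w + w) = 7 - √(2*w) = 7 - √2*√w)
L(D) = -2 + √2*√D (L(D) = -2 + √(D + D) = -2 + √(2*D) = -2 + √2*√D)
O = 3 - 2*I*√3 (O = (7 - √2*√8) - √(-37 + 25) = (7 - √2*2*√2) - √(-12) = (7 - 4) - 2*I*√3 = 3 - 2*I*√3 ≈ 3.0 - 3.4641*I)
52*O + 1/(51 + L(-12)) = 52*(3 - 2*I*√3) + 1/(51 + (-2 + √2*√(-12))) = (156 - 104*I*√3) + 1/(51 + (-2 + √2*(2*I*√3))) = (156 - 104*I*√3) + 1/(51 + (-2 + 2*I*√6)) = (156 - 104*I*√3) + 1/(49 + 2*I*√6) = 156 + 1/(49 + 2*I*√6) - 104*I*√3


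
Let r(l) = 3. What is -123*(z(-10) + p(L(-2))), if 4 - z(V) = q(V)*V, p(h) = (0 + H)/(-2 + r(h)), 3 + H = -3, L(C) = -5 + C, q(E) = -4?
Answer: 5166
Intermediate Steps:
H = -6 (H = -3 - 3 = -6)
p(h) = -6 (p(h) = (0 - 6)/(-2 + 3) = -6/1 = -6*1 = -6)
z(V) = 4 + 4*V (z(V) = 4 - (-4)*V = 4 + 4*V)
-123*(z(-10) + p(L(-2))) = -123*((4 + 4*(-10)) - 6) = -123*((4 - 40) - 6) = -123*(-36 - 6) = -123*(-42) = 5166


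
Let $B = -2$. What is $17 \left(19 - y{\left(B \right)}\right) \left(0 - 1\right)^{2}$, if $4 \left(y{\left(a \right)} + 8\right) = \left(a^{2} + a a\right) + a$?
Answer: $\frac{867}{2} \approx 433.5$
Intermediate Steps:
$y{\left(a \right)} = -8 + \frac{a^{2}}{2} + \frac{a}{4}$ ($y{\left(a \right)} = -8 + \frac{\left(a^{2} + a a\right) + a}{4} = -8 + \frac{\left(a^{2} + a^{2}\right) + a}{4} = -8 + \frac{2 a^{2} + a}{4} = -8 + \frac{a + 2 a^{2}}{4} = -8 + \left(\frac{a^{2}}{2} + \frac{a}{4}\right) = -8 + \frac{a^{2}}{2} + \frac{a}{4}$)
$17 \left(19 - y{\left(B \right)}\right) \left(0 - 1\right)^{2} = 17 \left(19 - \left(-8 + \frac{\left(-2\right)^{2}}{2} + \frac{1}{4} \left(-2\right)\right)\right) \left(0 - 1\right)^{2} = 17 \left(19 - \left(-8 + \frac{1}{2} \cdot 4 - \frac{1}{2}\right)\right) \left(-1\right)^{2} = 17 \left(19 - \left(-8 + 2 - \frac{1}{2}\right)\right) 1 = 17 \left(19 - - \frac{13}{2}\right) 1 = 17 \left(19 + \frac{13}{2}\right) 1 = 17 \cdot \frac{51}{2} \cdot 1 = \frac{867}{2} \cdot 1 = \frac{867}{2}$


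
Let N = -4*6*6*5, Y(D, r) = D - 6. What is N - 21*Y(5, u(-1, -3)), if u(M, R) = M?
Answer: -699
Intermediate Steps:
Y(D, r) = -6 + D
N = -720 (N = -144*5 = -4*180 = -720)
N - 21*Y(5, u(-1, -3)) = -720 - 21*(-6 + 5) = -720 - 21*(-1) = -720 + 21 = -699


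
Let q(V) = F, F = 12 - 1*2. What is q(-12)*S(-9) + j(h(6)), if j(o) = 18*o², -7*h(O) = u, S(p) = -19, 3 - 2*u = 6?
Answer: -18539/98 ≈ -189.17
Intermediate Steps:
u = -3/2 (u = 3/2 - ½*6 = 3/2 - 3 = -3/2 ≈ -1.5000)
h(O) = 3/14 (h(O) = -⅐*(-3/2) = 3/14)
F = 10 (F = 12 - 2 = 10)
q(V) = 10
q(-12)*S(-9) + j(h(6)) = 10*(-19) + 18*(3/14)² = -190 + 18*(9/196) = -190 + 81/98 = -18539/98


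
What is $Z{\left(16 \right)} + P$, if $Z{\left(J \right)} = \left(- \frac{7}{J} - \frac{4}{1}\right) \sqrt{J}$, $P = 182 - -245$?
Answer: $\frac{1637}{4} \approx 409.25$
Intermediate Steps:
$P = 427$ ($P = 182 + 245 = 427$)
$Z{\left(J \right)} = \sqrt{J} \left(-4 - \frac{7}{J}\right)$ ($Z{\left(J \right)} = \left(- \frac{7}{J} - 4\right) \sqrt{J} = \left(-4 - \frac{7}{J}\right) \sqrt{J} = \sqrt{J} \left(-4 - \frac{7}{J}\right)$)
$Z{\left(16 \right)} + P = \frac{-7 - 64}{4} + 427 = \frac{1}{4} \left(-71\right) + 427 = - \frac{71}{4} + 427 = \frac{1637}{4}$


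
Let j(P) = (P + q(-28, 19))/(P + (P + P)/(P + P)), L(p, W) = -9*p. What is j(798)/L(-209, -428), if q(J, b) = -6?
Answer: 8/15181 ≈ 0.00052697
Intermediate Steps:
j(P) = (-6 + P)/(1 + P) (j(P) = (P - 6)/(P + (P + P)/(P + P)) = (-6 + P)/(P + (2*P)/((2*P))) = (-6 + P)/(P + (2*P)*(1/(2*P))) = (-6 + P)/(P + 1) = (-6 + P)/(1 + P))
j(798)/L(-209, -428) = ((-6 + 798)/(1 + 798))/((-9*(-209))) = (792/799)/1881 = ((1/799)*792)*(1/1881) = (792/799)*(1/1881) = 8/15181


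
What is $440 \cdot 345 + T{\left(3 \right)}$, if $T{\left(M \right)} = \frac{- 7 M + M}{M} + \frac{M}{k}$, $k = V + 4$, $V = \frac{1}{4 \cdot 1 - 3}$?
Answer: $\frac{758973}{5} \approx 1.5179 \cdot 10^{5}$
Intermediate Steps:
$V = 1$ ($V = \frac{1}{4 - 3} = 1^{-1} = 1$)
$k = 5$ ($k = 1 + 4 = 5$)
$T{\left(M \right)} = -6 + \frac{M}{5}$ ($T{\left(M \right)} = \frac{- 7 M + M}{M} + \frac{M}{5} = \frac{\left(-6\right) M}{M} + M \frac{1}{5} = -6 + \frac{M}{5}$)
$440 \cdot 345 + T{\left(3 \right)} = 440 \cdot 345 + \left(-6 + \frac{1}{5} \cdot 3\right) = 151800 + \left(-6 + \frac{3}{5}\right) = 151800 - \frac{27}{5} = \frac{758973}{5}$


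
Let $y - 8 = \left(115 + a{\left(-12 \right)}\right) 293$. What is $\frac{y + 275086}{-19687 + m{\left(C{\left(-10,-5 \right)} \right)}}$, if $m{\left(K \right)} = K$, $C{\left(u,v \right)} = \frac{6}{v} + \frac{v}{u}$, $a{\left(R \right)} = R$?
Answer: $- \frac{3052730}{196877} \approx -15.506$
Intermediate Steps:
$y = 30187$ ($y = 8 + \left(115 - 12\right) 293 = 8 + 103 \cdot 293 = 8 + 30179 = 30187$)
$\frac{y + 275086}{-19687 + m{\left(C{\left(-10,-5 \right)} \right)}} = \frac{30187 + 275086}{-19687 + \left(\frac{6}{-5} - \frac{5}{-10}\right)} = \frac{305273}{-19687 + \left(6 \left(- \frac{1}{5}\right) - - \frac{1}{2}\right)} = \frac{305273}{-19687 + \left(- \frac{6}{5} + \frac{1}{2}\right)} = \frac{305273}{-19687 - \frac{7}{10}} = \frac{305273}{- \frac{196877}{10}} = 305273 \left(- \frac{10}{196877}\right) = - \frac{3052730}{196877}$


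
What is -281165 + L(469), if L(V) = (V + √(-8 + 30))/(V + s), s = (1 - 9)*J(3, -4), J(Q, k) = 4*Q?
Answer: -104874076/373 + √22/373 ≈ -2.8116e+5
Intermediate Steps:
s = -96 (s = (1 - 9)*(4*3) = -8*12 = -96)
L(V) = (V + √22)/(-96 + V) (L(V) = (V + √(-8 + 30))/(V - 96) = (V + √22)/(-96 + V))
-281165 + L(469) = -281165 + (469 + √22)/(-96 + 469) = -281165 + (469 + √22)/373 = -281165 + (469/373 + √22/373) = -104874076/373 + √22/373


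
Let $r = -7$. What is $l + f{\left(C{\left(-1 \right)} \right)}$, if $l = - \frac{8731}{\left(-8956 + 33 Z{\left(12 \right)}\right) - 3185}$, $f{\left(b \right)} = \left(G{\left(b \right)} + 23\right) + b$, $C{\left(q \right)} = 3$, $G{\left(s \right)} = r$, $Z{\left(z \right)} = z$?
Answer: $\frac{231886}{11745} \approx 19.743$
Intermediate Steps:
$G{\left(s \right)} = -7$
$f{\left(b \right)} = 16 + b$ ($f{\left(b \right)} = \left(-7 + 23\right) + b = 16 + b$)
$l = \frac{8731}{11745}$ ($l = - \frac{8731}{\left(-8956 + 33 \cdot 12\right) - 3185} = - \frac{8731}{\left(-8956 + 396\right) - 3185} = - \frac{8731}{-8560 - 3185} = - \frac{8731}{-11745} = \left(-8731\right) \left(- \frac{1}{11745}\right) = \frac{8731}{11745} \approx 0.74338$)
$l + f{\left(C{\left(-1 \right)} \right)} = \frac{8731}{11745} + \left(16 + 3\right) = \frac{8731}{11745} + 19 = \frac{231886}{11745}$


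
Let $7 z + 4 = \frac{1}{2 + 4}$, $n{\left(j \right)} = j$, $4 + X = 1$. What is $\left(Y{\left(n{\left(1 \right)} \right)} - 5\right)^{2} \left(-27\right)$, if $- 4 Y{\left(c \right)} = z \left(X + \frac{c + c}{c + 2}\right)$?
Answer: $- \frac{146689}{192} \approx -764.0$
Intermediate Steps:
$X = -3$ ($X = -4 + 1 = -3$)
$z = - \frac{23}{42}$ ($z = - \frac{4}{7} + \frac{1}{7 \left(2 + 4\right)} = - \frac{4}{7} + \frac{1}{7 \cdot 6} = - \frac{4}{7} + \frac{1}{7} \cdot \frac{1}{6} = - \frac{4}{7} + \frac{1}{42} = - \frac{23}{42} \approx -0.54762$)
$Y{\left(c \right)} = - \frac{23}{56} + \frac{23 c}{84 \left(2 + c\right)}$ ($Y{\left(c \right)} = - \frac{\left(- \frac{23}{42}\right) \left(-3 + \frac{c + c}{c + 2}\right)}{4} = - \frac{\left(- \frac{23}{42}\right) \left(-3 + \frac{2 c}{2 + c}\right)}{4} = - \frac{\frac{23}{14} - \frac{23 c}{21 \left(2 + c\right)}}{4} = - \frac{23}{56} + \frac{23 c}{84 \left(2 + c\right)}$)
$\left(Y{\left(n{\left(1 \right)} \right)} - 5\right)^{2} \left(-27\right) = \left(\frac{23 \left(-6 - 1\right)}{168 \left(2 + 1\right)} - 5\right)^{2} \left(-27\right) = \left(\frac{23 \left(-6 - 1\right)}{168 \cdot 3} - 5\right)^{2} \left(-27\right) = \left(\frac{23}{168} \cdot \frac{1}{3} \left(-7\right) - 5\right)^{2} \left(-27\right) = \left(- \frac{23}{72} - 5\right)^{2} \left(-27\right) = \left(- \frac{383}{72}\right)^{2} \left(-27\right) = \frac{146689}{5184} \left(-27\right) = - \frac{146689}{192}$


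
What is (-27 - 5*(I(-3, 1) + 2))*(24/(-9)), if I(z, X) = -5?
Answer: 32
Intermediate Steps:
(-27 - 5*(I(-3, 1) + 2))*(24/(-9)) = (-27 - 5*(-5 + 2))*(24/(-9)) = (-27 - 5*(-3))*(24*(-1/9)) = (-27 + 15)*(-8/3) = -12*(-8/3) = 32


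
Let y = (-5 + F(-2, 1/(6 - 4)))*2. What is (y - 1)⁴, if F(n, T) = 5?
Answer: 1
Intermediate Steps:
y = 0 (y = (-5 + 5)*2 = 0*2 = 0)
(y - 1)⁴ = (0 - 1)⁴ = (-1)⁴ = 1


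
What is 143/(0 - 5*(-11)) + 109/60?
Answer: 53/12 ≈ 4.4167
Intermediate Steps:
143/(0 - 5*(-11)) + 109/60 = 143/(0 + 55) + 109*(1/60) = 143/55 + 109/60 = 143*(1/55) + 109/60 = 13/5 + 109/60 = 53/12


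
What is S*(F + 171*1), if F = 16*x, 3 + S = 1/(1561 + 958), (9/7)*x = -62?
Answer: 40840180/22671 ≈ 1801.4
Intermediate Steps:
x = -434/9 (x = (7/9)*(-62) = -434/9 ≈ -48.222)
S = -7556/2519 (S = -3 + 1/(1561 + 958) = -3 + 1/2519 = -7556/2519 ≈ -2.9996)
F = -6944/9 (F = 16*(-434/9) = -6944/9 ≈ -771.56)
S*(F + 171*1) = -7556*(-6944/9 + 171*1)/2519 = -7556*(-6944/9 + 171)/2519 = -7556/2519*(-5405/9) = 40840180/22671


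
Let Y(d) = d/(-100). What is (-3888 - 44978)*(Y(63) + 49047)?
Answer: -119834995821/50 ≈ -2.3967e+9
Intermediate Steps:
Y(d) = -d/100 (Y(d) = d*(-1/100) = -d/100)
(-3888 - 44978)*(Y(63) + 49047) = (-3888 - 44978)*(-1/100*63 + 49047) = -48866*(-63/100 + 49047) = -48866*4904637/100 = -119834995821/50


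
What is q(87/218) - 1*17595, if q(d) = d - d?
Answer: -17595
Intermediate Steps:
q(d) = 0
q(87/218) - 1*17595 = 0 - 1*17595 = 0 - 17595 = -17595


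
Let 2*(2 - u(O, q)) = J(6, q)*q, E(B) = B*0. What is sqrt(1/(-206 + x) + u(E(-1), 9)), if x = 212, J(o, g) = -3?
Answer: sqrt(141)/3 ≈ 3.9581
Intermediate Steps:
E(B) = 0
u(O, q) = 2 + 3*q/2 (u(O, q) = 2 - (-3)*q/2 = 2 + 3*q/2)
sqrt(1/(-206 + x) + u(E(-1), 9)) = sqrt(1/(-206 + 212) + (2 + (3/2)*9)) = sqrt(1/6 + (2 + 27/2)) = sqrt(1/6 + 31/2) = sqrt(47/3) = sqrt(141)/3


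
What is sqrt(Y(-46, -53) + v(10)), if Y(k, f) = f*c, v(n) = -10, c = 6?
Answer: 2*I*sqrt(82) ≈ 18.111*I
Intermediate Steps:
Y(k, f) = 6*f (Y(k, f) = f*6 = 6*f)
sqrt(Y(-46, -53) + v(10)) = sqrt(6*(-53) - 10) = sqrt(-318 - 10) = sqrt(-328) = 2*I*sqrt(82)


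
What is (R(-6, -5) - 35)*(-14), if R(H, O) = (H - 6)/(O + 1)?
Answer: 448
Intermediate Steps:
R(H, O) = (-6 + H)/(1 + O)
(R(-6, -5) - 35)*(-14) = ((-6 - 6)/(1 - 5) - 35)*(-14) = (-12/(-4) - 35)*(-14) = (-¼*(-12) - 35)*(-14) = (3 - 35)*(-14) = -32*(-14) = 448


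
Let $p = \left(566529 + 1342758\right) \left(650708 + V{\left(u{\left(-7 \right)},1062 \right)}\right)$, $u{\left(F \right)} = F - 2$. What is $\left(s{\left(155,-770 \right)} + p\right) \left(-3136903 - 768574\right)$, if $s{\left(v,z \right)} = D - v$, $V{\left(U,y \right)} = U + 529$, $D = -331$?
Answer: $-4855996498985184150$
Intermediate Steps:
$u{\left(F \right)} = -2 + F$ ($u{\left(F \right)} = F - 2 = -2 + F$)
$V{\left(U,y \right)} = 529 + U$
$s{\left(v,z \right)} = -331 - v$
$p = 1243381154436$ ($p = \left(566529 + 1342758\right) \left(650708 + \left(529 - 9\right)\right) = 1909287 \left(650708 + \left(529 - 9\right)\right) = 1909287 \left(650708 + 520\right) = 1909287 \cdot 651228 = 1243381154436$)
$\left(s{\left(155,-770 \right)} + p\right) \left(-3136903 - 768574\right) = \left(\left(-331 - 155\right) + 1243381154436\right) \left(-3136903 - 768574\right) = \left(\left(-331 - 155\right) + 1243381154436\right) \left(-3905477\right) = \left(-486 + 1243381154436\right) \left(-3905477\right) = 1243381153950 \left(-3905477\right) = -4855996498985184150$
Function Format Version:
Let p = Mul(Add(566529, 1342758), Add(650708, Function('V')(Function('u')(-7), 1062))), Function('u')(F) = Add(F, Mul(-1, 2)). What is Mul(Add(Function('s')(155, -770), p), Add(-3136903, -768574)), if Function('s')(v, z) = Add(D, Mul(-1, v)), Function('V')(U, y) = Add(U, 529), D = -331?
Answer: -4855996498985184150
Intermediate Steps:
Function('u')(F) = Add(-2, F) (Function('u')(F) = Add(F, -2) = Add(-2, F))
Function('V')(U, y) = Add(529, U)
Function('s')(v, z) = Add(-331, Mul(-1, v))
p = 1243381154436 (p = Mul(Add(566529, 1342758), Add(650708, Add(529, Add(-2, -7)))) = Mul(1909287, Add(650708, Add(529, -9))) = Mul(1909287, Add(650708, 520)) = Mul(1909287, 651228) = 1243381154436)
Mul(Add(Function('s')(155, -770), p), Add(-3136903, -768574)) = Mul(Add(Add(-331, Mul(-1, 155)), 1243381154436), Add(-3136903, -768574)) = Mul(Add(Add(-331, -155), 1243381154436), -3905477) = Mul(Add(-486, 1243381154436), -3905477) = Mul(1243381153950, -3905477) = -4855996498985184150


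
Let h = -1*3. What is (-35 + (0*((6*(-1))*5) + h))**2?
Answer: 1444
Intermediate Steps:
h = -3
(-35 + (0*((6*(-1))*5) + h))**2 = (-35 + (0*((6*(-1))*5) - 3))**2 = (-35 + (0*(-6*5) - 3))**2 = (-35 + (0*(-30) - 3))**2 = (-35 + (0 - 3))**2 = (-35 - 3)**2 = (-38)**2 = 1444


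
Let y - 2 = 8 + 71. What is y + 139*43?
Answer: 6058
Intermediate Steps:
y = 81 (y = 2 + (8 + 71) = 2 + 79 = 81)
y + 139*43 = 81 + 139*43 = 81 + 5977 = 6058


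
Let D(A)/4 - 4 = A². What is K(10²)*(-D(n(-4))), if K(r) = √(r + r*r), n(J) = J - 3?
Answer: -2120*√101 ≈ -21306.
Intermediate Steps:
n(J) = -3 + J
D(A) = 16 + 4*A²
K(r) = √(r + r²)
K(10²)*(-D(n(-4))) = √(10²*(1 + 10²))*(-(16 + 4*(-3 - 4)²)) = √(100*(1 + 100))*(-(16 + 4*(-7)²)) = √(100*101)*(-(16 + 4*49)) = √10100*(-(16 + 196)) = (10*√101)*(-1*212) = (10*√101)*(-212) = -2120*√101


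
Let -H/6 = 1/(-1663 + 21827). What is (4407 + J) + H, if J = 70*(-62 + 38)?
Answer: 27493611/10082 ≈ 2727.0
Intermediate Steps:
H = -3/10082 (H = -6/(-1663 + 21827) = -6/20164 = -6*1/20164 = -3/10082 ≈ -0.00029756)
J = -1680 (J = 70*(-24) = -1680)
(4407 + J) + H = (4407 - 1680) - 3/10082 = 2727 - 3/10082 = 27493611/10082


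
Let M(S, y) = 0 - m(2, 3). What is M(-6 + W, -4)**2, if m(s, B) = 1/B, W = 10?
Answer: 1/9 ≈ 0.11111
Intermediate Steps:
M(S, y) = -1/3 (M(S, y) = 0 - 1/3 = -1/3)
M(-6 + W, -4)**2 = (-1/3)**2 = 1/9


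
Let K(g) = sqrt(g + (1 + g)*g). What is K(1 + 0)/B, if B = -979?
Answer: -sqrt(3)/979 ≈ -0.0017692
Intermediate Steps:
K(g) = sqrt(g + g*(1 + g))
K(1 + 0)/B = sqrt((1 + 0)*(2 + (1 + 0)))/(-979) = sqrt(1*(2 + 1))*(-1/979) = sqrt(1*3)*(-1/979) = sqrt(3)*(-1/979) = -sqrt(3)/979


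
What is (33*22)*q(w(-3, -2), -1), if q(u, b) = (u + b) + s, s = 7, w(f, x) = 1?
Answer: 5082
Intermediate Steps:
q(u, b) = 7 + b + u (q(u, b) = (u + b) + 7 = (b + u) + 7 = 7 + b + u)
(33*22)*q(w(-3, -2), -1) = (33*22)*(7 - 1 + 1) = 726*7 = 5082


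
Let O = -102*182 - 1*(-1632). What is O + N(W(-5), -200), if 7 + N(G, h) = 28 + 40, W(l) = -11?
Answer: -16871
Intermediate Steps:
N(G, h) = 61 (N(G, h) = -7 + (28 + 40) = -7 + 68 = 61)
O = -16932 (O = -18564 + 1632 = -16932)
O + N(W(-5), -200) = -16932 + 61 = -16871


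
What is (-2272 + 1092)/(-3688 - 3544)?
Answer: 295/1808 ≈ 0.16316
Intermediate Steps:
(-2272 + 1092)/(-3688 - 3544) = -1180/(-7232) = -1180*(-1/7232) = 295/1808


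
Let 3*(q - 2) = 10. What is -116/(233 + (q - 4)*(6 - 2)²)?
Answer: -348/763 ≈ -0.45609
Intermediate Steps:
q = 16/3 (q = 2 + (⅓)*10 = 2 + 10/3 = 16/3 ≈ 5.3333)
-116/(233 + (q - 4)*(6 - 2)²) = -116/(233 + (16/3 - 4)*(6 - 2)²) = -116/(233 + (4/3)*4²) = -116/(233 + (4/3)*16) = -116/(233 + 64/3) = -116/763/3 = -116*3/763 = -348/763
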